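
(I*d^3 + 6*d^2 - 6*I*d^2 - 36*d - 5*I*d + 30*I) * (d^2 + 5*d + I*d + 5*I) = I*d^5 + 5*d^4 - I*d^4 - 5*d^3 - 29*I*d^3 - 145*d^2 - I*d^2 - 5*d - 30*I*d - 150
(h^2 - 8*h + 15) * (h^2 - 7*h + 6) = h^4 - 15*h^3 + 77*h^2 - 153*h + 90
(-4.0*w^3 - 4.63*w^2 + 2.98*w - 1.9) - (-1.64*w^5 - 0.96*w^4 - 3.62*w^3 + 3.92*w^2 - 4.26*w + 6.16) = 1.64*w^5 + 0.96*w^4 - 0.38*w^3 - 8.55*w^2 + 7.24*w - 8.06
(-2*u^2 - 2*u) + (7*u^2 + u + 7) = 5*u^2 - u + 7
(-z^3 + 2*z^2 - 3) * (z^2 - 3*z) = -z^5 + 5*z^4 - 6*z^3 - 3*z^2 + 9*z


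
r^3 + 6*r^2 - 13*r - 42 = (r - 3)*(r + 2)*(r + 7)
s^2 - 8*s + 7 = (s - 7)*(s - 1)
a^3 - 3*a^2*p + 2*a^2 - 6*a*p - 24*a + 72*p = (a - 4)*(a + 6)*(a - 3*p)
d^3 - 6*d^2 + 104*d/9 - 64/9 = (d - 8/3)*(d - 2)*(d - 4/3)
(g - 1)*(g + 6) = g^2 + 5*g - 6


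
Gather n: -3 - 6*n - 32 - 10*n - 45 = -16*n - 80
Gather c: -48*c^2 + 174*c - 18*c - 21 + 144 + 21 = -48*c^2 + 156*c + 144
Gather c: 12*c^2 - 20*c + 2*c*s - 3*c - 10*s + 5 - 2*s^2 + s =12*c^2 + c*(2*s - 23) - 2*s^2 - 9*s + 5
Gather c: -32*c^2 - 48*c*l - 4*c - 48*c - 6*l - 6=-32*c^2 + c*(-48*l - 52) - 6*l - 6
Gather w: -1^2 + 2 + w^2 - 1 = w^2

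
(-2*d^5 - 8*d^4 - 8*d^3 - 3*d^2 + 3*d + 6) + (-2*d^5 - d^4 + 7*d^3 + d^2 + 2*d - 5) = -4*d^5 - 9*d^4 - d^3 - 2*d^2 + 5*d + 1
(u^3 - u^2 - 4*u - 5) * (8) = 8*u^3 - 8*u^2 - 32*u - 40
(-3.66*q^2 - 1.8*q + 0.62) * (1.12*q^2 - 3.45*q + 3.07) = -4.0992*q^4 + 10.611*q^3 - 4.3318*q^2 - 7.665*q + 1.9034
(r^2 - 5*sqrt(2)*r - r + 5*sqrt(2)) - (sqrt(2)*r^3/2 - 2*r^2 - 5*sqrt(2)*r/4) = -sqrt(2)*r^3/2 + 3*r^2 - 15*sqrt(2)*r/4 - r + 5*sqrt(2)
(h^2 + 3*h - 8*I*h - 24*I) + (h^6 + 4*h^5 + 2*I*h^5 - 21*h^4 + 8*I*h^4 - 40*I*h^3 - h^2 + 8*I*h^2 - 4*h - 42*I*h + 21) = h^6 + 4*h^5 + 2*I*h^5 - 21*h^4 + 8*I*h^4 - 40*I*h^3 + 8*I*h^2 - h - 50*I*h + 21 - 24*I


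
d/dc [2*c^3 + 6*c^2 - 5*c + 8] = 6*c^2 + 12*c - 5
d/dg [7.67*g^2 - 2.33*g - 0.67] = 15.34*g - 2.33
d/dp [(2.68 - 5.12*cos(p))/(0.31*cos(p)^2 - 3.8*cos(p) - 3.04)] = (-1.5872*cos(p)^2 + 1.6616*cos(p) - 25.7488)*sin(p)/(0.0961*cos(p)^4 - 2.356*cos(p)^3 + 12.5552*cos(p)^2 + 23.104*cos(p) + 9.2416)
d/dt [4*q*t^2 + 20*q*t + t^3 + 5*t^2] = 8*q*t + 20*q + 3*t^2 + 10*t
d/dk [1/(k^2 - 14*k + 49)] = 2*(7 - k)/(k^2 - 14*k + 49)^2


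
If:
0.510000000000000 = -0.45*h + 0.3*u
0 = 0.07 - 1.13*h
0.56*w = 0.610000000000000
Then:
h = 0.06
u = 1.79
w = 1.09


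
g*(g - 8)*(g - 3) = g^3 - 11*g^2 + 24*g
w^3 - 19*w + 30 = (w - 3)*(w - 2)*(w + 5)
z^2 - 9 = (z - 3)*(z + 3)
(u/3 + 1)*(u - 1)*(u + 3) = u^3/3 + 5*u^2/3 + u - 3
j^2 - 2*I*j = j*(j - 2*I)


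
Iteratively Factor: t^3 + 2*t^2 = (t)*(t^2 + 2*t) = t^2*(t + 2)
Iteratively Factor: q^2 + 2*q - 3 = (q + 3)*(q - 1)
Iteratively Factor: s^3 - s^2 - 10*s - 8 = (s - 4)*(s^2 + 3*s + 2) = (s - 4)*(s + 2)*(s + 1)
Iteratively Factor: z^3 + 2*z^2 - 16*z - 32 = (z + 2)*(z^2 - 16) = (z + 2)*(z + 4)*(z - 4)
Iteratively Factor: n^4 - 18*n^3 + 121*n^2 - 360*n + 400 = (n - 4)*(n^3 - 14*n^2 + 65*n - 100) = (n - 5)*(n - 4)*(n^2 - 9*n + 20) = (n - 5)*(n - 4)^2*(n - 5)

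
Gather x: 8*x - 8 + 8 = 8*x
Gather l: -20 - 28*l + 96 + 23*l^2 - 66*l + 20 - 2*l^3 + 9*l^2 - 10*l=-2*l^3 + 32*l^2 - 104*l + 96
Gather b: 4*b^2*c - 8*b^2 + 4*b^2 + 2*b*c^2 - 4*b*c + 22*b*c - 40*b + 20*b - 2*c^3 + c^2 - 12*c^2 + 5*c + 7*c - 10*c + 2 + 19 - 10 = b^2*(4*c - 4) + b*(2*c^2 + 18*c - 20) - 2*c^3 - 11*c^2 + 2*c + 11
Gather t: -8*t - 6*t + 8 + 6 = 14 - 14*t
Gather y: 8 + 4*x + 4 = 4*x + 12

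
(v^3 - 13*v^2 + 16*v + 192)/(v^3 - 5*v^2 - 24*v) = (v - 8)/v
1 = 1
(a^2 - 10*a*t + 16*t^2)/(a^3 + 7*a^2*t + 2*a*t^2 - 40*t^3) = (a - 8*t)/(a^2 + 9*a*t + 20*t^2)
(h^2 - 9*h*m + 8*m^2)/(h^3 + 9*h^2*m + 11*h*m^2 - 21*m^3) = (h - 8*m)/(h^2 + 10*h*m + 21*m^2)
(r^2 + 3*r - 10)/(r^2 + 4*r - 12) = (r + 5)/(r + 6)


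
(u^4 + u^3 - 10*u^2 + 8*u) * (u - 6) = u^5 - 5*u^4 - 16*u^3 + 68*u^2 - 48*u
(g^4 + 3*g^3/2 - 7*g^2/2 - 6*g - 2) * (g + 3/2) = g^5 + 3*g^4 - 5*g^3/4 - 45*g^2/4 - 11*g - 3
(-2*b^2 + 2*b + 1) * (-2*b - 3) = 4*b^3 + 2*b^2 - 8*b - 3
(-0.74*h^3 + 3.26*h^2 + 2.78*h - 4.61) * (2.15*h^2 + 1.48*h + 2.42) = -1.591*h^5 + 5.9138*h^4 + 9.011*h^3 + 2.0921*h^2 - 0.0952000000000011*h - 11.1562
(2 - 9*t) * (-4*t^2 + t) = 36*t^3 - 17*t^2 + 2*t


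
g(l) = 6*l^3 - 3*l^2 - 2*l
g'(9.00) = 1402.00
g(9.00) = 4113.00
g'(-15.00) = 4138.00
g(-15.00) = -20895.00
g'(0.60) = 0.88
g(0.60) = -0.98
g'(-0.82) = 15.02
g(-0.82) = -3.69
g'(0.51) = -0.38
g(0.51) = -1.00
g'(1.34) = 22.28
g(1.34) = 6.37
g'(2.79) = 121.37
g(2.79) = 101.37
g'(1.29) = 20.21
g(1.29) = 5.31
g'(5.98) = 605.81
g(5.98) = 1163.84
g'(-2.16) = 94.94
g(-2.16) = -70.14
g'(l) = 18*l^2 - 6*l - 2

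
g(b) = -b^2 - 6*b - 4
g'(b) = -2*b - 6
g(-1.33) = 2.21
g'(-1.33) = -3.34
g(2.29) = -22.98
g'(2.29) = -10.58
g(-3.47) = 4.78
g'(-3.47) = 0.94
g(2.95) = -30.40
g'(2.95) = -11.90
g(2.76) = -28.18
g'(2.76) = -11.52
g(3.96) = -43.44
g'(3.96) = -13.92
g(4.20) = -46.84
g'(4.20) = -14.40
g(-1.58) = 2.98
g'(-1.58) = -2.84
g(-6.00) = -4.00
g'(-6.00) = 6.00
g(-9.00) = -31.00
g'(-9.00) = 12.00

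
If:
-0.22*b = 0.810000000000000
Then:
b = -3.68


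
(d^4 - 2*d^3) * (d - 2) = d^5 - 4*d^4 + 4*d^3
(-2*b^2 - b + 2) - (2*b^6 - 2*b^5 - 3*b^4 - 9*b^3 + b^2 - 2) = -2*b^6 + 2*b^5 + 3*b^4 + 9*b^3 - 3*b^2 - b + 4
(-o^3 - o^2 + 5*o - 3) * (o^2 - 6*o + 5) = -o^5 + 5*o^4 + 6*o^3 - 38*o^2 + 43*o - 15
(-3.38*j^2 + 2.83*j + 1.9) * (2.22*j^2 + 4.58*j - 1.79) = -7.5036*j^4 - 9.1978*j^3 + 23.2296*j^2 + 3.6363*j - 3.401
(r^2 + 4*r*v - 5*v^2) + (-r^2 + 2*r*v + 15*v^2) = 6*r*v + 10*v^2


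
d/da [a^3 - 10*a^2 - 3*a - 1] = 3*a^2 - 20*a - 3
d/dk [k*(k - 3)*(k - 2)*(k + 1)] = 4*k^3 - 12*k^2 + 2*k + 6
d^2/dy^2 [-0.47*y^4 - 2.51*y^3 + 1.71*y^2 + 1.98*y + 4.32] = -5.64*y^2 - 15.06*y + 3.42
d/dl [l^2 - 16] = 2*l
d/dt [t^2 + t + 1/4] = 2*t + 1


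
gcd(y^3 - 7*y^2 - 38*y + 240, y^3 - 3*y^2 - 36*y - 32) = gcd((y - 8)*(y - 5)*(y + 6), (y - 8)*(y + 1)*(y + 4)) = y - 8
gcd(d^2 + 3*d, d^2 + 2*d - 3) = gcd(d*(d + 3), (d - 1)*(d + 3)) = d + 3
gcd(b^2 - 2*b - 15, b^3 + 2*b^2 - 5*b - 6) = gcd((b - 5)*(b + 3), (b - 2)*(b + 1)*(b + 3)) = b + 3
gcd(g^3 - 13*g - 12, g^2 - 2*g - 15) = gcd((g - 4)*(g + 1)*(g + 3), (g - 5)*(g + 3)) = g + 3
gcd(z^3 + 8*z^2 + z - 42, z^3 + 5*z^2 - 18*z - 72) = z + 3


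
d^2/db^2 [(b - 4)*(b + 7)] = 2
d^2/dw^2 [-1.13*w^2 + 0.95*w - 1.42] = -2.26000000000000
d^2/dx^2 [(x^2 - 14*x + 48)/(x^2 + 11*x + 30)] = 2*(-25*x^3 + 54*x^2 + 2844*x + 9888)/(x^6 + 33*x^5 + 453*x^4 + 3311*x^3 + 13590*x^2 + 29700*x + 27000)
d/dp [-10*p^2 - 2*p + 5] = -20*p - 2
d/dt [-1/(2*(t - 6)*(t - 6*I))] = (t - 3 - 3*I)/((t - 6)^2*(t - 6*I)^2)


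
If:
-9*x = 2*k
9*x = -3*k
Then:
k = 0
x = 0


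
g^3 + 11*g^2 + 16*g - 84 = (g - 2)*(g + 6)*(g + 7)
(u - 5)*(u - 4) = u^2 - 9*u + 20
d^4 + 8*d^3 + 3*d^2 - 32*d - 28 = (d - 2)*(d + 1)*(d + 2)*(d + 7)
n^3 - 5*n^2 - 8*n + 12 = (n - 6)*(n - 1)*(n + 2)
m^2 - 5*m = m*(m - 5)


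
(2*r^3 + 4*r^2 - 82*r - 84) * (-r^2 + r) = -2*r^5 - 2*r^4 + 86*r^3 + 2*r^2 - 84*r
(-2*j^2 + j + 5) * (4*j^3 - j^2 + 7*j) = -8*j^5 + 6*j^4 + 5*j^3 + 2*j^2 + 35*j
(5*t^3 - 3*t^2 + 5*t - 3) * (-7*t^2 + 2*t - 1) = -35*t^5 + 31*t^4 - 46*t^3 + 34*t^2 - 11*t + 3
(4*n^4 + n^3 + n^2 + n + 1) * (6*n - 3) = 24*n^5 - 6*n^4 + 3*n^3 + 3*n^2 + 3*n - 3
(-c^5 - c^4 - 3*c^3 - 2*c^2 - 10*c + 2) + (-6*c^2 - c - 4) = -c^5 - c^4 - 3*c^3 - 8*c^2 - 11*c - 2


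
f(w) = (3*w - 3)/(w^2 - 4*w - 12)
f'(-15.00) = -0.01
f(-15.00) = -0.18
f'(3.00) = -0.25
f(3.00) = -0.40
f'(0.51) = -0.24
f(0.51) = 0.11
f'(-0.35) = -0.46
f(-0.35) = 0.39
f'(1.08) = -0.20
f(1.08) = -0.02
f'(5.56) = -9.70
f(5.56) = -4.11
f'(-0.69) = -0.70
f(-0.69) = 0.58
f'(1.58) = -0.18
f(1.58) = -0.11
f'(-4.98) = -0.14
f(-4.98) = -0.55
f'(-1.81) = -31.19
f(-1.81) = 5.68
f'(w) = (4 - 2*w)*(3*w - 3)/(w^2 - 4*w - 12)^2 + 3/(w^2 - 4*w - 12) = 3*(w^2 - 4*w - 2*(w - 2)*(w - 1) - 12)/(-w^2 + 4*w + 12)^2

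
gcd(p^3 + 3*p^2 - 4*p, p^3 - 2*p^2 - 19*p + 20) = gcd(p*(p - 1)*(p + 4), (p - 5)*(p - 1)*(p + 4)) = p^2 + 3*p - 4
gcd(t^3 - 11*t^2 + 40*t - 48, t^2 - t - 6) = t - 3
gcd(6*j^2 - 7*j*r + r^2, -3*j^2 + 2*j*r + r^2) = -j + r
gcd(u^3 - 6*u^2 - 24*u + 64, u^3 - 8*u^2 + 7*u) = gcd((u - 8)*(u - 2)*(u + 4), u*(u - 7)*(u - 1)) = 1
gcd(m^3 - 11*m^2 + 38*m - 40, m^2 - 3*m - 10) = m - 5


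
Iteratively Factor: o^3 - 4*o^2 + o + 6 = (o + 1)*(o^2 - 5*o + 6) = (o - 3)*(o + 1)*(o - 2)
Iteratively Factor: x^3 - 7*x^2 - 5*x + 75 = (x + 3)*(x^2 - 10*x + 25) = (x - 5)*(x + 3)*(x - 5)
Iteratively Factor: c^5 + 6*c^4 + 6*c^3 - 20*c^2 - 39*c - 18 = (c - 2)*(c^4 + 8*c^3 + 22*c^2 + 24*c + 9) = (c - 2)*(c + 1)*(c^3 + 7*c^2 + 15*c + 9) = (c - 2)*(c + 1)*(c + 3)*(c^2 + 4*c + 3) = (c - 2)*(c + 1)*(c + 3)^2*(c + 1)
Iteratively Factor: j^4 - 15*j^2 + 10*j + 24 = (j - 3)*(j^3 + 3*j^2 - 6*j - 8) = (j - 3)*(j + 1)*(j^2 + 2*j - 8) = (j - 3)*(j - 2)*(j + 1)*(j + 4)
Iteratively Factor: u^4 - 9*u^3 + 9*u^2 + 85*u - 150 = (u - 2)*(u^3 - 7*u^2 - 5*u + 75) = (u - 5)*(u - 2)*(u^2 - 2*u - 15) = (u - 5)*(u - 2)*(u + 3)*(u - 5)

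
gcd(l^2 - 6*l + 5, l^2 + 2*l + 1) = 1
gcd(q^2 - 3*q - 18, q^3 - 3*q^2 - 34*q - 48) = q + 3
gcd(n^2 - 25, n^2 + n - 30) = n - 5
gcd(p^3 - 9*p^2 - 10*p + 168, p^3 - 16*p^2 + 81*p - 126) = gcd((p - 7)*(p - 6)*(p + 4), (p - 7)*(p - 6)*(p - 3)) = p^2 - 13*p + 42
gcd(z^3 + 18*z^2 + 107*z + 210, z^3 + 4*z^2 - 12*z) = z + 6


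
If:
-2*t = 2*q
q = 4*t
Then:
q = 0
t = 0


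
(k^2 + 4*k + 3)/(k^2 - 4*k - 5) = (k + 3)/(k - 5)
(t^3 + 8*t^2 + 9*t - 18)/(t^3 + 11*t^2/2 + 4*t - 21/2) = 2*(t + 6)/(2*t + 7)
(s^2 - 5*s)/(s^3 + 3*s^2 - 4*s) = (s - 5)/(s^2 + 3*s - 4)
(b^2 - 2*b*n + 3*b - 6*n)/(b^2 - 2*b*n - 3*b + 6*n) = (b + 3)/(b - 3)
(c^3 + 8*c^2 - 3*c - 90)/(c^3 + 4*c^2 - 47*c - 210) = (c - 3)/(c - 7)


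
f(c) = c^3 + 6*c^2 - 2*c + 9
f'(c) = 3*c^2 + 12*c - 2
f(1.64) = 26.27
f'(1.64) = 25.75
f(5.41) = 332.13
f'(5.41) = 150.72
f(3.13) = 92.19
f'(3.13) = 64.95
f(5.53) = 350.54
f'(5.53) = 156.10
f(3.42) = 112.34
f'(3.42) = 74.13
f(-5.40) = 37.30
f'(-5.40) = 20.68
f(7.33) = 710.55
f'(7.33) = 247.15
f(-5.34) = 38.50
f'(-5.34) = 19.47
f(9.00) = 1206.00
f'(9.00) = 349.00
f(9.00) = 1206.00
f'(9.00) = 349.00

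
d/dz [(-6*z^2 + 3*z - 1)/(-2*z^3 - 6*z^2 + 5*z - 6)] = (-12*z^4 + 12*z^3 - 18*z^2 + 60*z - 13)/(4*z^6 + 24*z^5 + 16*z^4 - 36*z^3 + 97*z^2 - 60*z + 36)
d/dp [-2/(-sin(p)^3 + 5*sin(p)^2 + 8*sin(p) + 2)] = 2*(-3*sin(p)^2 + 10*sin(p) + 8)*cos(p)/((sin(p) + 1)^2*(sin(p)^2 - 6*sin(p) - 2)^2)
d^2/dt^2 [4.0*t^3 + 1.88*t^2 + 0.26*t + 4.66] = 24.0*t + 3.76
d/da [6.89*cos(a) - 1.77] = -6.89*sin(a)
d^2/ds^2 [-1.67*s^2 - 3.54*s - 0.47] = -3.34000000000000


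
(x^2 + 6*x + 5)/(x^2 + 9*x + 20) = (x + 1)/(x + 4)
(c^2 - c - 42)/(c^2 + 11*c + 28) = (c^2 - c - 42)/(c^2 + 11*c + 28)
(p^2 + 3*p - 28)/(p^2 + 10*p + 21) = (p - 4)/(p + 3)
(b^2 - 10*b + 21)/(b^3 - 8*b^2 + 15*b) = (b - 7)/(b*(b - 5))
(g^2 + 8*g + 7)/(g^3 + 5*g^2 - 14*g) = (g + 1)/(g*(g - 2))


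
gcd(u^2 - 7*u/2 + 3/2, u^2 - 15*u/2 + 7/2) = u - 1/2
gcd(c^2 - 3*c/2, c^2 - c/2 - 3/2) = c - 3/2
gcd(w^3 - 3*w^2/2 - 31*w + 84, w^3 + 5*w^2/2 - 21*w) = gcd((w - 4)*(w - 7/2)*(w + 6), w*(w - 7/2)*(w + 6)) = w^2 + 5*w/2 - 21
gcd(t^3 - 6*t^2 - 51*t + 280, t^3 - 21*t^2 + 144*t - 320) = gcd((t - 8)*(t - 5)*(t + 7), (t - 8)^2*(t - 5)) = t^2 - 13*t + 40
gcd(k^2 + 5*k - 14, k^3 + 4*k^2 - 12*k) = k - 2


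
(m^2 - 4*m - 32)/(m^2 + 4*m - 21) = (m^2 - 4*m - 32)/(m^2 + 4*m - 21)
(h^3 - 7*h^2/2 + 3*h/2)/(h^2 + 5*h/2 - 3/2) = h*(h - 3)/(h + 3)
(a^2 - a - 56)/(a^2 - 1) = (a^2 - a - 56)/(a^2 - 1)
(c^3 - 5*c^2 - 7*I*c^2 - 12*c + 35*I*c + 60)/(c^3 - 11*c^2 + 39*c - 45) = (c^2 - 7*I*c - 12)/(c^2 - 6*c + 9)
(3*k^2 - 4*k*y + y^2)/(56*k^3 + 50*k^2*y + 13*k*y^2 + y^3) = (3*k^2 - 4*k*y + y^2)/(56*k^3 + 50*k^2*y + 13*k*y^2 + y^3)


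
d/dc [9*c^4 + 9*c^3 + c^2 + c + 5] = 36*c^3 + 27*c^2 + 2*c + 1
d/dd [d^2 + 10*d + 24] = 2*d + 10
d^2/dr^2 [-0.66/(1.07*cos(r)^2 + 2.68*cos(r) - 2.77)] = (3.022536*(1 - cos(r)^2)^2 + 5.677848*cos(r)^3 + 14.076348*cos(r)^2 - 6.45612*cos(r) - 16.415652)/(1.07*cos(r)^2 + 2.68*cos(r) - 2.77)^3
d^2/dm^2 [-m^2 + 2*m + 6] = -2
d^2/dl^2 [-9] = 0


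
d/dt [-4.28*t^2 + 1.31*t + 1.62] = 1.31 - 8.56*t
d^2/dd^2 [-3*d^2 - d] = -6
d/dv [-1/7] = 0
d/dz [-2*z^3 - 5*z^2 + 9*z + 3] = -6*z^2 - 10*z + 9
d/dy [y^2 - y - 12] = 2*y - 1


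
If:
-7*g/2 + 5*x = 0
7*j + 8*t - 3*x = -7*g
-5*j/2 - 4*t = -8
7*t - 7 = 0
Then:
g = -192/49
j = 8/5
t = 1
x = -96/35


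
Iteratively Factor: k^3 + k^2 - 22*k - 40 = (k + 4)*(k^2 - 3*k - 10) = (k + 2)*(k + 4)*(k - 5)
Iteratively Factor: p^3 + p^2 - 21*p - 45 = (p + 3)*(p^2 - 2*p - 15) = (p + 3)^2*(p - 5)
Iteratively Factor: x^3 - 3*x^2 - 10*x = (x + 2)*(x^2 - 5*x) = (x - 5)*(x + 2)*(x)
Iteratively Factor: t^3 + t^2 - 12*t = (t)*(t^2 + t - 12) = t*(t - 3)*(t + 4)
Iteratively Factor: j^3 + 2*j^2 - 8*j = (j + 4)*(j^2 - 2*j) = (j - 2)*(j + 4)*(j)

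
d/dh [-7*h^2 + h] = 1 - 14*h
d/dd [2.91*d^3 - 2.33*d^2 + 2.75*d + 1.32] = 8.73*d^2 - 4.66*d + 2.75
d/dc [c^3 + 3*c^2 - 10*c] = 3*c^2 + 6*c - 10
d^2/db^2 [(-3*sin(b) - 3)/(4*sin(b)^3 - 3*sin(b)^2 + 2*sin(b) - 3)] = 3*(64*sin(b)^6 + 172*sin(b)^5 - 79*sin(b)^4 + 15*sin(b)^3 + 241*sin(b)^2 - 31*sin(b) + 2)/((sin(b) - 1)^2*(4*sin(b)^2 + sin(b) + 3)^3)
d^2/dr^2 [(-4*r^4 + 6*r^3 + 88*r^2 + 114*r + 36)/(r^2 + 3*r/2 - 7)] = 8*(-8*r^6 - 36*r^5 + 114*r^4 + 747*r^3 + 1182*r^2 + 6876*r + 11684)/(8*r^6 + 36*r^5 - 114*r^4 - 477*r^3 + 798*r^2 + 1764*r - 2744)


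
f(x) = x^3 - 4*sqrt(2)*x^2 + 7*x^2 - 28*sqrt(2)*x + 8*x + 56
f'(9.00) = 235.58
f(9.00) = 609.41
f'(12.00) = 432.64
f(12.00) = 1598.24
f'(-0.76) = -31.91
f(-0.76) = 80.35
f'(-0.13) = -31.90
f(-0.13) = 60.13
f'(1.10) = -25.01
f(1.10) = 24.20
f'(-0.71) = -31.99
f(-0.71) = 78.75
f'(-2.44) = -20.29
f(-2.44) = 126.57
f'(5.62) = 78.25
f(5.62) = 98.35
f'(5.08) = 59.47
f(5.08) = 61.24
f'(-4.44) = 15.62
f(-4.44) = 135.24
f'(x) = 3*x^2 - 8*sqrt(2)*x + 14*x - 28*sqrt(2) + 8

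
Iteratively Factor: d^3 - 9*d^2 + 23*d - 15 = (d - 1)*(d^2 - 8*d + 15) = (d - 3)*(d - 1)*(d - 5)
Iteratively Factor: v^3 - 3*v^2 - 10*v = (v)*(v^2 - 3*v - 10) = v*(v - 5)*(v + 2)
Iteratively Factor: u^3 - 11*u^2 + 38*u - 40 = (u - 2)*(u^2 - 9*u + 20) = (u - 4)*(u - 2)*(u - 5)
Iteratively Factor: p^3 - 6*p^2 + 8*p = (p - 4)*(p^2 - 2*p) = p*(p - 4)*(p - 2)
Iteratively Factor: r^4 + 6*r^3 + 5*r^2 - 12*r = (r)*(r^3 + 6*r^2 + 5*r - 12) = r*(r + 3)*(r^2 + 3*r - 4) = r*(r + 3)*(r + 4)*(r - 1)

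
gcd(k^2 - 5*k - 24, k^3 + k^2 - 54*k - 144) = k^2 - 5*k - 24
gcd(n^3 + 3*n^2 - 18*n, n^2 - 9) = n - 3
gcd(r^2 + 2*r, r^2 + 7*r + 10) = r + 2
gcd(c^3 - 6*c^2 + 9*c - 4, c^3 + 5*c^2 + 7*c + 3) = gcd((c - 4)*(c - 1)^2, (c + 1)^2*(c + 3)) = 1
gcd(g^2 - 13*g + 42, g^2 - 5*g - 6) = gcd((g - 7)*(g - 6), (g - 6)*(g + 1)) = g - 6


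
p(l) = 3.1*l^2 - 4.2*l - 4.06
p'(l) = 6.2*l - 4.2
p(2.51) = 4.93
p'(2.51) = 11.36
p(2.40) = 3.72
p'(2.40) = 10.68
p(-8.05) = 230.64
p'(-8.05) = -54.11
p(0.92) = -5.30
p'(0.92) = 1.50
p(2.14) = 1.15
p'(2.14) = 9.07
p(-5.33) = 106.39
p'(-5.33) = -37.25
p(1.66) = -2.49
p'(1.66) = 6.09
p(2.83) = 8.88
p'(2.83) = 13.35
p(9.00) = 209.24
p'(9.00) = 51.60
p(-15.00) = 756.44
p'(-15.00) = -97.20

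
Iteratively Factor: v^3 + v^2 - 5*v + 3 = (v - 1)*(v^2 + 2*v - 3) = (v - 1)^2*(v + 3)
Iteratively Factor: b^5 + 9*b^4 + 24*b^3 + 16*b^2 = (b)*(b^4 + 9*b^3 + 24*b^2 + 16*b) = b*(b + 1)*(b^3 + 8*b^2 + 16*b) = b^2*(b + 1)*(b^2 + 8*b + 16) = b^2*(b + 1)*(b + 4)*(b + 4)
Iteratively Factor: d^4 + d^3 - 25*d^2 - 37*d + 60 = (d + 3)*(d^3 - 2*d^2 - 19*d + 20) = (d - 1)*(d + 3)*(d^2 - d - 20) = (d - 5)*(d - 1)*(d + 3)*(d + 4)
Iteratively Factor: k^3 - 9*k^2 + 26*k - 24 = (k - 2)*(k^2 - 7*k + 12) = (k - 3)*(k - 2)*(k - 4)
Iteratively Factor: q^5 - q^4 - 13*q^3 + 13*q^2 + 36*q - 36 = (q + 3)*(q^4 - 4*q^3 - q^2 + 16*q - 12) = (q + 2)*(q + 3)*(q^3 - 6*q^2 + 11*q - 6) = (q - 3)*(q + 2)*(q + 3)*(q^2 - 3*q + 2) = (q - 3)*(q - 1)*(q + 2)*(q + 3)*(q - 2)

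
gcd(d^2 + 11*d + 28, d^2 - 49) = d + 7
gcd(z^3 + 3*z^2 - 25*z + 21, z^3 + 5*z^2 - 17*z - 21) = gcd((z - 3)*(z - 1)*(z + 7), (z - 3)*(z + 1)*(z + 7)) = z^2 + 4*z - 21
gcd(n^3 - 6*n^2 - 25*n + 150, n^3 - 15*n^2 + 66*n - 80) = n - 5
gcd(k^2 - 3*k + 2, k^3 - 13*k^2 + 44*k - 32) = k - 1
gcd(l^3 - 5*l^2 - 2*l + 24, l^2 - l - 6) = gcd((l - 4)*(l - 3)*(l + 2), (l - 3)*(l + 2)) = l^2 - l - 6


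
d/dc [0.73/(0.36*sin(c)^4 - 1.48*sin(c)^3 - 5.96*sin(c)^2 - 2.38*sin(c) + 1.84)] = (-1.0512*sin(c)^3 + 3.2412*sin(c)^2 + 8.7016*sin(c) + 1.7374)*cos(c)/(-0.36*sin(c)^4 + 1.48*sin(c)^3 + 5.96*sin(c)^2 + 2.38*sin(c) - 1.84)^2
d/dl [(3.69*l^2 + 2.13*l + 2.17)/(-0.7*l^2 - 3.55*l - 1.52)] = (-11.6085*l^2 - 8.1796*l + 4.4659)/(0.49*l^4 + 4.97*l^3 + 14.7305*l^2 + 10.792*l + 2.3104)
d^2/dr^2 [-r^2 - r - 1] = -2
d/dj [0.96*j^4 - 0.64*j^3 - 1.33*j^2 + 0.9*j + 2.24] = 3.84*j^3 - 1.92*j^2 - 2.66*j + 0.9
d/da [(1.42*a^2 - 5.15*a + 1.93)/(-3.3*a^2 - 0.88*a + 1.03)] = (-18.2446*a^2 + 15.6632*a - 3.6061)/(10.89*a^4 + 5.808*a^3 - 6.0236*a^2 - 1.8128*a + 1.0609)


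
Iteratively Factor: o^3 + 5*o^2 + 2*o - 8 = (o + 4)*(o^2 + o - 2) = (o - 1)*(o + 4)*(o + 2)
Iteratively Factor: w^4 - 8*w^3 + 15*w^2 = (w - 3)*(w^3 - 5*w^2) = w*(w - 3)*(w^2 - 5*w) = w*(w - 5)*(w - 3)*(w)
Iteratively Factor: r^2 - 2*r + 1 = (r - 1)*(r - 1)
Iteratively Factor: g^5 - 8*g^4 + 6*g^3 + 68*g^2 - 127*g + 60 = (g - 1)*(g^4 - 7*g^3 - g^2 + 67*g - 60) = (g - 4)*(g - 1)*(g^3 - 3*g^2 - 13*g + 15) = (g - 5)*(g - 4)*(g - 1)*(g^2 + 2*g - 3) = (g - 5)*(g - 4)*(g - 1)^2*(g + 3)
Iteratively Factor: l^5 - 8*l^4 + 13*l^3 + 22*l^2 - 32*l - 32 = (l + 1)*(l^4 - 9*l^3 + 22*l^2 - 32) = (l - 4)*(l + 1)*(l^3 - 5*l^2 + 2*l + 8) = (l - 4)*(l - 2)*(l + 1)*(l^2 - 3*l - 4) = (l - 4)*(l - 2)*(l + 1)^2*(l - 4)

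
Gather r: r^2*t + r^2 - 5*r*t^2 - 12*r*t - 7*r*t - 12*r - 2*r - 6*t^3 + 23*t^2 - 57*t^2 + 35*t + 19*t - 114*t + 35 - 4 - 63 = r^2*(t + 1) + r*(-5*t^2 - 19*t - 14) - 6*t^3 - 34*t^2 - 60*t - 32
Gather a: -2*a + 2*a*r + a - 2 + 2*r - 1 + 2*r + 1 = a*(2*r - 1) + 4*r - 2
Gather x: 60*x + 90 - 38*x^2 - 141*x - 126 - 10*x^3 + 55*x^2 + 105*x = -10*x^3 + 17*x^2 + 24*x - 36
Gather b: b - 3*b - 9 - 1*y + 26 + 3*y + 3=-2*b + 2*y + 20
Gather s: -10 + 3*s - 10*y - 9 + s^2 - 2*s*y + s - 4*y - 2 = s^2 + s*(4 - 2*y) - 14*y - 21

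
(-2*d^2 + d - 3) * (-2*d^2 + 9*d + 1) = 4*d^4 - 20*d^3 + 13*d^2 - 26*d - 3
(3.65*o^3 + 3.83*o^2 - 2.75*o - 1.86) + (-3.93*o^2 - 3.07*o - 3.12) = 3.65*o^3 - 0.1*o^2 - 5.82*o - 4.98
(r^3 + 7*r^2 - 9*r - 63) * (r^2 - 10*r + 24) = r^5 - 3*r^4 - 55*r^3 + 195*r^2 + 414*r - 1512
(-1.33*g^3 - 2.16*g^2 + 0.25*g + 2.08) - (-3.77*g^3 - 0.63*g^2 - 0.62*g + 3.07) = 2.44*g^3 - 1.53*g^2 + 0.87*g - 0.99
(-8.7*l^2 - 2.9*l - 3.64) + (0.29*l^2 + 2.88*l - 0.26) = -8.41*l^2 - 0.02*l - 3.9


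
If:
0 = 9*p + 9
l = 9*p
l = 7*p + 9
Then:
No Solution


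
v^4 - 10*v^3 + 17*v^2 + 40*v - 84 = (v - 7)*(v - 3)*(v - 2)*(v + 2)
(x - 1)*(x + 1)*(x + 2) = x^3 + 2*x^2 - x - 2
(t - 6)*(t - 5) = t^2 - 11*t + 30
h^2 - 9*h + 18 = (h - 6)*(h - 3)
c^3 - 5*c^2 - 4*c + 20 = (c - 5)*(c - 2)*(c + 2)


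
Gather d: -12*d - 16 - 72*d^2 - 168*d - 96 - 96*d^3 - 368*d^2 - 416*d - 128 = -96*d^3 - 440*d^2 - 596*d - 240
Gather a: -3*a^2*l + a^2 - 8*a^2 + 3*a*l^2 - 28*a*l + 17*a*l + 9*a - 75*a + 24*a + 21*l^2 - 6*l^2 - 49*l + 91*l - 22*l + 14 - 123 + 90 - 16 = a^2*(-3*l - 7) + a*(3*l^2 - 11*l - 42) + 15*l^2 + 20*l - 35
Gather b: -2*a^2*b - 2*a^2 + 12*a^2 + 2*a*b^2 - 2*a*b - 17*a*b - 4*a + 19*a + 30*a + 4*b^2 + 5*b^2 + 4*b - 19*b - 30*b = 10*a^2 + 45*a + b^2*(2*a + 9) + b*(-2*a^2 - 19*a - 45)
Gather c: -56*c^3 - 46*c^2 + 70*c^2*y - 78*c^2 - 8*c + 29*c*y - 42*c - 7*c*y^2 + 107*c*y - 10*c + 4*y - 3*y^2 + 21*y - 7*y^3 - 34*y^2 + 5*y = -56*c^3 + c^2*(70*y - 124) + c*(-7*y^2 + 136*y - 60) - 7*y^3 - 37*y^2 + 30*y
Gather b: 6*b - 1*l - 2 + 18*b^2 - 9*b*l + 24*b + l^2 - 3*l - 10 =18*b^2 + b*(30 - 9*l) + l^2 - 4*l - 12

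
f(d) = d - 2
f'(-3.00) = 1.00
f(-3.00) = -5.00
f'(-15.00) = 1.00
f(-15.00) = -17.00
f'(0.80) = 1.00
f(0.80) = -1.20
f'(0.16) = 1.00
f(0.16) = -1.84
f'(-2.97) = 1.00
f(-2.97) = -4.97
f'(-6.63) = 1.00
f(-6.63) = -8.63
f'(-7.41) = 1.00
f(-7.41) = -9.41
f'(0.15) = 1.00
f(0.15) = -1.85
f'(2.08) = 1.00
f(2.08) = 0.08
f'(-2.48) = 1.00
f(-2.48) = -4.48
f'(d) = 1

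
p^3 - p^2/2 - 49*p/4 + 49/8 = (p - 7/2)*(p - 1/2)*(p + 7/2)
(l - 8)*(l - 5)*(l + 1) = l^3 - 12*l^2 + 27*l + 40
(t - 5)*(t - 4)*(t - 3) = t^3 - 12*t^2 + 47*t - 60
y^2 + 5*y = y*(y + 5)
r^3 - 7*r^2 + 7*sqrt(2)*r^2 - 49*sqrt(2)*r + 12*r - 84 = (r - 7)*(r + sqrt(2))*(r + 6*sqrt(2))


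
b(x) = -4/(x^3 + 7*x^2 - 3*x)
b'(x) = -4*(-3*x^2 - 14*x + 3)/(x^3 + 7*x^2 - 3*x)^2 = 4*(3*x^2 + 14*x - 3)/(x^2*(x^2 + 7*x - 3)^2)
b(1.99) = -0.13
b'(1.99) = 0.17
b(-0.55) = -1.11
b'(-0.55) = -3.02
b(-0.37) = -1.98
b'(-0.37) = -7.63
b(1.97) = -0.14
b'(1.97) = 0.17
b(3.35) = -0.04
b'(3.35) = 0.03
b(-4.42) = -0.06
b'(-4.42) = -0.01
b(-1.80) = -0.18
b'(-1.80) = -0.15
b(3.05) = -0.05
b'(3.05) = 0.04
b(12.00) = 0.00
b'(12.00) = 0.00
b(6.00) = -0.00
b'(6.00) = 0.00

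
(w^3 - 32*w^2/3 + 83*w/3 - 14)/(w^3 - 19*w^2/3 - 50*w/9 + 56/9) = 3*(w - 3)/(3*w + 4)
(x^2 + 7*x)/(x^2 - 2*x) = (x + 7)/(x - 2)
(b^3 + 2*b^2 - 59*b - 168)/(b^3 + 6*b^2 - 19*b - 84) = (b - 8)/(b - 4)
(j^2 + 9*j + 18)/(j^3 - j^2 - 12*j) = (j + 6)/(j*(j - 4))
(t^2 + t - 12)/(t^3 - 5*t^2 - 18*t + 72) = 1/(t - 6)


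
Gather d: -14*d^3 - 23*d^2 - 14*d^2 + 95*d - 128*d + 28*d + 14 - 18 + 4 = -14*d^3 - 37*d^2 - 5*d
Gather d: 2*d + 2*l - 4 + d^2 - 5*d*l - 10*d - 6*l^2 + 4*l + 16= d^2 + d*(-5*l - 8) - 6*l^2 + 6*l + 12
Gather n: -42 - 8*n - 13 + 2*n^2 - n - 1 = 2*n^2 - 9*n - 56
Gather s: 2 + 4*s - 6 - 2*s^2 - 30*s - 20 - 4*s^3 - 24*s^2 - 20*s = -4*s^3 - 26*s^2 - 46*s - 24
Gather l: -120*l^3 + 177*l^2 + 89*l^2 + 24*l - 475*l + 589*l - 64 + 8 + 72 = -120*l^3 + 266*l^2 + 138*l + 16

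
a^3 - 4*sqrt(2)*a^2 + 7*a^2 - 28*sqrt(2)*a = a*(a + 7)*(a - 4*sqrt(2))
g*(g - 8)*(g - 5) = g^3 - 13*g^2 + 40*g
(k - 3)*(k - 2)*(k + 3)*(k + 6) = k^4 + 4*k^3 - 21*k^2 - 36*k + 108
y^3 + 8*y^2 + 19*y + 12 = (y + 1)*(y + 3)*(y + 4)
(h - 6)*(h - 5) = h^2 - 11*h + 30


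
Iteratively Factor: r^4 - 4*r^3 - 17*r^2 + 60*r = (r + 4)*(r^3 - 8*r^2 + 15*r) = (r - 3)*(r + 4)*(r^2 - 5*r) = r*(r - 3)*(r + 4)*(r - 5)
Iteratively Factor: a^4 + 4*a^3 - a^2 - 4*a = (a + 4)*(a^3 - a) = a*(a + 4)*(a^2 - 1) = a*(a - 1)*(a + 4)*(a + 1)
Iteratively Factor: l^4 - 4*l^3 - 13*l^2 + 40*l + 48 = (l + 3)*(l^3 - 7*l^2 + 8*l + 16) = (l - 4)*(l + 3)*(l^2 - 3*l - 4) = (l - 4)*(l + 1)*(l + 3)*(l - 4)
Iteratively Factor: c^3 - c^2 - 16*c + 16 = (c - 4)*(c^2 + 3*c - 4) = (c - 4)*(c + 4)*(c - 1)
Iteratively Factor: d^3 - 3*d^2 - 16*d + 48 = (d - 4)*(d^2 + d - 12) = (d - 4)*(d - 3)*(d + 4)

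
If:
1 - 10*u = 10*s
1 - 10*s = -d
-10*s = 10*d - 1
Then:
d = 0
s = 1/10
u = 0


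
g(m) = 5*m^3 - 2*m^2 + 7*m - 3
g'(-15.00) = 3442.00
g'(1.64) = 40.78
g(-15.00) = -17433.00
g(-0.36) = -6.01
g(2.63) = 92.53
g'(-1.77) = 61.07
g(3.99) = 310.70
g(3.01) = 136.30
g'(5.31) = 408.70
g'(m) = 15*m^2 - 4*m + 7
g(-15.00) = -17433.00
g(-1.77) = -49.38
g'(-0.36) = 10.38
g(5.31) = 726.38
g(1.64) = 25.16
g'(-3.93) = 254.39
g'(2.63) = 100.23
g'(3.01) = 130.86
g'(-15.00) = 3442.00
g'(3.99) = 229.84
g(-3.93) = -364.89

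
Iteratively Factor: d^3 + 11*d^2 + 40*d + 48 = (d + 4)*(d^2 + 7*d + 12) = (d + 3)*(d + 4)*(d + 4)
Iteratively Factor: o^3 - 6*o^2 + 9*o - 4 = (o - 1)*(o^2 - 5*o + 4) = (o - 4)*(o - 1)*(o - 1)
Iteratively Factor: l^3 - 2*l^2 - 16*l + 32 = (l + 4)*(l^2 - 6*l + 8) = (l - 4)*(l + 4)*(l - 2)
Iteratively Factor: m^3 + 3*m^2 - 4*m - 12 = (m - 2)*(m^2 + 5*m + 6) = (m - 2)*(m + 3)*(m + 2)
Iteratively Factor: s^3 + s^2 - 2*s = (s - 1)*(s^2 + 2*s) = (s - 1)*(s + 2)*(s)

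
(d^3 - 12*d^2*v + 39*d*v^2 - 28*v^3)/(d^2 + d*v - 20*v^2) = (d^2 - 8*d*v + 7*v^2)/(d + 5*v)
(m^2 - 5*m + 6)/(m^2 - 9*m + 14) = (m - 3)/(m - 7)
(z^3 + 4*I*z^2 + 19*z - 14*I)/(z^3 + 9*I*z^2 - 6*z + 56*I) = (z - I)/(z + 4*I)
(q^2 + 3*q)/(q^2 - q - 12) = q/(q - 4)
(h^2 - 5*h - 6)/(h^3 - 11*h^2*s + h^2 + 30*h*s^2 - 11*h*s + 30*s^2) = (h - 6)/(h^2 - 11*h*s + 30*s^2)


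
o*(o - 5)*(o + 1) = o^3 - 4*o^2 - 5*o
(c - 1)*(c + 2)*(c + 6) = c^3 + 7*c^2 + 4*c - 12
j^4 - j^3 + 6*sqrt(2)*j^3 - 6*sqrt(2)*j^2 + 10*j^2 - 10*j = j*(j - 1)*(j + sqrt(2))*(j + 5*sqrt(2))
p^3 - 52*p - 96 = (p - 8)*(p + 2)*(p + 6)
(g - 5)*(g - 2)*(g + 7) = g^3 - 39*g + 70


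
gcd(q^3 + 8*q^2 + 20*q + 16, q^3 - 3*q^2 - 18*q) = 1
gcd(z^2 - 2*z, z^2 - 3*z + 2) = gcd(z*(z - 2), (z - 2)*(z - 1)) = z - 2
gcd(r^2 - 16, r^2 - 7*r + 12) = r - 4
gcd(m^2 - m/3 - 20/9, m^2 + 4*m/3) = m + 4/3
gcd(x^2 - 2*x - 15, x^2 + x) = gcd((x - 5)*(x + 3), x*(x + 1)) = 1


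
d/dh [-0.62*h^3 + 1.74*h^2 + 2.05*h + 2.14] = -1.86*h^2 + 3.48*h + 2.05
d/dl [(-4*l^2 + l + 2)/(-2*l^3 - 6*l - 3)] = ((8*l - 1)*(2*l^3 + 6*l + 3) + 6*(l^2 + 1)*(-4*l^2 + l + 2))/(2*l^3 + 6*l + 3)^2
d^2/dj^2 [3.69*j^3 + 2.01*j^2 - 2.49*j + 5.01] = 22.14*j + 4.02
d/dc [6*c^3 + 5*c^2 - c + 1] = 18*c^2 + 10*c - 1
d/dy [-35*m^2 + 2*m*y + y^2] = 2*m + 2*y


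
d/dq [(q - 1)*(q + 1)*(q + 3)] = 3*q^2 + 6*q - 1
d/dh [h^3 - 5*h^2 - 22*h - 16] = 3*h^2 - 10*h - 22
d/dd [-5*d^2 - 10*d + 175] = -10*d - 10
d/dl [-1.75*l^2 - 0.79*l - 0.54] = -3.5*l - 0.79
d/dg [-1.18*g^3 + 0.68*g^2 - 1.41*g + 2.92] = -3.54*g^2 + 1.36*g - 1.41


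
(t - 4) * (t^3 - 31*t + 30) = t^4 - 4*t^3 - 31*t^2 + 154*t - 120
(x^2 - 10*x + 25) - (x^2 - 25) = 50 - 10*x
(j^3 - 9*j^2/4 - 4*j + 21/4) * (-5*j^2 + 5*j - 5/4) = -5*j^5 + 65*j^4/4 + 15*j^3/2 - 695*j^2/16 + 125*j/4 - 105/16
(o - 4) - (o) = -4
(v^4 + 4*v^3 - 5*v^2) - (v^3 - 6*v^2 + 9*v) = v^4 + 3*v^3 + v^2 - 9*v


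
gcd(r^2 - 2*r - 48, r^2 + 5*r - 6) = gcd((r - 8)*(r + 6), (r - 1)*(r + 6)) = r + 6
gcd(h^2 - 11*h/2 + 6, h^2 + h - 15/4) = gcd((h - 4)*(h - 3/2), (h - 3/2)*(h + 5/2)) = h - 3/2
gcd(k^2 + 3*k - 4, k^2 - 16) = k + 4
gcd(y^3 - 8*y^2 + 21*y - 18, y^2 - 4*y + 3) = y - 3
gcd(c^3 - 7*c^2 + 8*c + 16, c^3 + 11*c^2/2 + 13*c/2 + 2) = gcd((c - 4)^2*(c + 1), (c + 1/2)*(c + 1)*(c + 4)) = c + 1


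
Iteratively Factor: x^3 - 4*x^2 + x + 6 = (x - 3)*(x^2 - x - 2) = (x - 3)*(x + 1)*(x - 2)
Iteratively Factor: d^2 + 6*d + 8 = (d + 4)*(d + 2)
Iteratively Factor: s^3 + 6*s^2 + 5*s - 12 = (s + 4)*(s^2 + 2*s - 3) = (s + 3)*(s + 4)*(s - 1)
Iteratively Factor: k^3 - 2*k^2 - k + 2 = (k - 2)*(k^2 - 1) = (k - 2)*(k - 1)*(k + 1)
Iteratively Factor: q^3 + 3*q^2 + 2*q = (q + 2)*(q^2 + q) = q*(q + 2)*(q + 1)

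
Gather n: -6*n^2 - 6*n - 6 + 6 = -6*n^2 - 6*n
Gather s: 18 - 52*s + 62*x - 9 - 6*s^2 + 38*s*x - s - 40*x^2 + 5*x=-6*s^2 + s*(38*x - 53) - 40*x^2 + 67*x + 9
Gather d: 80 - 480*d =80 - 480*d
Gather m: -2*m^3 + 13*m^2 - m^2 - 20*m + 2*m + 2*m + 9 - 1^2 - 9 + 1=-2*m^3 + 12*m^2 - 16*m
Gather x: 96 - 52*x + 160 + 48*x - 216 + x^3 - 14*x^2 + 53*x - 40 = x^3 - 14*x^2 + 49*x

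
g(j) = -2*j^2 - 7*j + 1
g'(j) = -4*j - 7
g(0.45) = -2.56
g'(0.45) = -8.80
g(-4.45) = -7.46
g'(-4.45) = 10.80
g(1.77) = -17.66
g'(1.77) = -14.08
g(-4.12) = -4.11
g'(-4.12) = 9.48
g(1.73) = -17.10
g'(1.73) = -13.92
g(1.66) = -16.13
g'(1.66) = -13.64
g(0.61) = -4.01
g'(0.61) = -9.44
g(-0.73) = 5.04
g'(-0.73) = -4.08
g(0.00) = 1.00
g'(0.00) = -7.00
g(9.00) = -224.00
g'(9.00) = -43.00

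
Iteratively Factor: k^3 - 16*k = (k - 4)*(k^2 + 4*k) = k*(k - 4)*(k + 4)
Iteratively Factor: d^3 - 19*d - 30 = (d + 3)*(d^2 - 3*d - 10) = (d + 2)*(d + 3)*(d - 5)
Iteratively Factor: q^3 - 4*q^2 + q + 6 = (q + 1)*(q^2 - 5*q + 6) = (q - 2)*(q + 1)*(q - 3)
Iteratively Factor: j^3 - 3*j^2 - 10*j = (j)*(j^2 - 3*j - 10) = j*(j - 5)*(j + 2)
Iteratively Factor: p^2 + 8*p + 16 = (p + 4)*(p + 4)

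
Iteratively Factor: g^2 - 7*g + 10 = (g - 2)*(g - 5)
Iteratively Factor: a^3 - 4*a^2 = (a)*(a^2 - 4*a) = a*(a - 4)*(a)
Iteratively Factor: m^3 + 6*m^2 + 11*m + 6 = (m + 3)*(m^2 + 3*m + 2) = (m + 2)*(m + 3)*(m + 1)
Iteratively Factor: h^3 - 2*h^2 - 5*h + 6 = (h - 3)*(h^2 + h - 2) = (h - 3)*(h - 1)*(h + 2)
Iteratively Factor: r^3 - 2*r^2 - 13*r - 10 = (r - 5)*(r^2 + 3*r + 2) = (r - 5)*(r + 1)*(r + 2)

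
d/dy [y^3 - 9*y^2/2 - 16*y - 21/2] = 3*y^2 - 9*y - 16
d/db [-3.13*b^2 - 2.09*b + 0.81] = -6.26*b - 2.09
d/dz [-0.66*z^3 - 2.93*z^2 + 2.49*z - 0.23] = -1.98*z^2 - 5.86*z + 2.49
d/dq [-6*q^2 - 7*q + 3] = -12*q - 7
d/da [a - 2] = 1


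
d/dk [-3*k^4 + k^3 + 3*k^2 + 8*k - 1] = -12*k^3 + 3*k^2 + 6*k + 8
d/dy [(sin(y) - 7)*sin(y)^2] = (3*sin(y) - 14)*sin(y)*cos(y)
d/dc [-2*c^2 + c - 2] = 1 - 4*c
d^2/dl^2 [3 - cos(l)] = cos(l)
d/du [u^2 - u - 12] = 2*u - 1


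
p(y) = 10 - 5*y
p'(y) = -5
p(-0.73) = 13.65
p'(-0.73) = -5.00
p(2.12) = -0.60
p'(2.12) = -5.00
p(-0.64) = 13.20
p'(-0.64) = -5.00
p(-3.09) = 25.45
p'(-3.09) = -5.00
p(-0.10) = 10.50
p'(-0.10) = -5.00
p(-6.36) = 41.80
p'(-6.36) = -5.00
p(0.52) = 7.40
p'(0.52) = -5.00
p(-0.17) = 10.85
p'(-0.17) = -5.00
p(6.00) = -20.00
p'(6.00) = -5.00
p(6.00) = -20.00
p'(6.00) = -5.00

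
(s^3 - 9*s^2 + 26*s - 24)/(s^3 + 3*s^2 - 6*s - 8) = (s^2 - 7*s + 12)/(s^2 + 5*s + 4)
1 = 1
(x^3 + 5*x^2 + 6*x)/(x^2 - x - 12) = x*(x + 2)/(x - 4)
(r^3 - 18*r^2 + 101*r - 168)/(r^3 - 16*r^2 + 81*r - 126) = (r - 8)/(r - 6)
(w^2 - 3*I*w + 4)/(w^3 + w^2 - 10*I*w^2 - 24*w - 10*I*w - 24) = (w + I)/(w^2 + w*(1 - 6*I) - 6*I)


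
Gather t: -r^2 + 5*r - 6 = -r^2 + 5*r - 6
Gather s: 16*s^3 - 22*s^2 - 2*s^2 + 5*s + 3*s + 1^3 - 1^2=16*s^3 - 24*s^2 + 8*s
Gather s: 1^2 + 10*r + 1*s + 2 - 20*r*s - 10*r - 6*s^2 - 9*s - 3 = -6*s^2 + s*(-20*r - 8)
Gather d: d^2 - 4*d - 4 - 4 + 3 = d^2 - 4*d - 5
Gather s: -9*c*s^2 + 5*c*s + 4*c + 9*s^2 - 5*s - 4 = 4*c + s^2*(9 - 9*c) + s*(5*c - 5) - 4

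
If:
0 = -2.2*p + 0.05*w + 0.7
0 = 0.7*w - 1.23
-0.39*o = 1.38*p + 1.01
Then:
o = -3.86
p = 0.36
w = 1.76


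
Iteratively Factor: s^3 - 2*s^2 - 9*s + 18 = (s - 3)*(s^2 + s - 6) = (s - 3)*(s + 3)*(s - 2)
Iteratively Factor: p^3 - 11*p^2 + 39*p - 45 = (p - 5)*(p^2 - 6*p + 9) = (p - 5)*(p - 3)*(p - 3)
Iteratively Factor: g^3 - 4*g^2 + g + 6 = (g - 2)*(g^2 - 2*g - 3) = (g - 3)*(g - 2)*(g + 1)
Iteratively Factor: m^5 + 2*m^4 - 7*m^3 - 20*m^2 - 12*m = (m - 3)*(m^4 + 5*m^3 + 8*m^2 + 4*m) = (m - 3)*(m + 1)*(m^3 + 4*m^2 + 4*m) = (m - 3)*(m + 1)*(m + 2)*(m^2 + 2*m) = (m - 3)*(m + 1)*(m + 2)^2*(m)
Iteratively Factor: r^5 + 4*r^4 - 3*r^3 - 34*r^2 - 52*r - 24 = (r + 2)*(r^4 + 2*r^3 - 7*r^2 - 20*r - 12) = (r + 2)^2*(r^3 - 7*r - 6) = (r + 1)*(r + 2)^2*(r^2 - r - 6) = (r + 1)*(r + 2)^3*(r - 3)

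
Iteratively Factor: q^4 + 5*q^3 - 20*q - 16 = (q - 2)*(q^3 + 7*q^2 + 14*q + 8) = (q - 2)*(q + 2)*(q^2 + 5*q + 4) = (q - 2)*(q + 2)*(q + 4)*(q + 1)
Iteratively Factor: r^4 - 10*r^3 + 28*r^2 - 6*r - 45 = (r - 5)*(r^3 - 5*r^2 + 3*r + 9) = (r - 5)*(r + 1)*(r^2 - 6*r + 9) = (r - 5)*(r - 3)*(r + 1)*(r - 3)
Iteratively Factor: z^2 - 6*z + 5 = (z - 1)*(z - 5)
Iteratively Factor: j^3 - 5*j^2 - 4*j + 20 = (j + 2)*(j^2 - 7*j + 10) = (j - 2)*(j + 2)*(j - 5)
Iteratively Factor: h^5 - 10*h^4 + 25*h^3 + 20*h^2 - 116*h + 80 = (h - 4)*(h^4 - 6*h^3 + h^2 + 24*h - 20) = (h - 5)*(h - 4)*(h^3 - h^2 - 4*h + 4) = (h - 5)*(h - 4)*(h - 2)*(h^2 + h - 2) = (h - 5)*(h - 4)*(h - 2)*(h - 1)*(h + 2)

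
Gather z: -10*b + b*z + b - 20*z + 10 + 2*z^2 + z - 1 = -9*b + 2*z^2 + z*(b - 19) + 9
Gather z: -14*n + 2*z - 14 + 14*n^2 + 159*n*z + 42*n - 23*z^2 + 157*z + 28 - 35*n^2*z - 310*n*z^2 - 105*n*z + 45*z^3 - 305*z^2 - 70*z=14*n^2 + 28*n + 45*z^3 + z^2*(-310*n - 328) + z*(-35*n^2 + 54*n + 89) + 14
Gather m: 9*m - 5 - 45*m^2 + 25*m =-45*m^2 + 34*m - 5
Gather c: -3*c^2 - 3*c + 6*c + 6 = -3*c^2 + 3*c + 6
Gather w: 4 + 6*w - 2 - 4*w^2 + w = -4*w^2 + 7*w + 2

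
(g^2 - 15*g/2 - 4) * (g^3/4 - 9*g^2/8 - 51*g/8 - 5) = g^5/4 - 3*g^4 + 17*g^3/16 + 757*g^2/16 + 63*g + 20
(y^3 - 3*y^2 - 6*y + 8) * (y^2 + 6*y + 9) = y^5 + 3*y^4 - 15*y^3 - 55*y^2 - 6*y + 72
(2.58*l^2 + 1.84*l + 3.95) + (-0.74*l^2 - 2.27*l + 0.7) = 1.84*l^2 - 0.43*l + 4.65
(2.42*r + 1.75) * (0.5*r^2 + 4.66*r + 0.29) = 1.21*r^3 + 12.1522*r^2 + 8.8568*r + 0.5075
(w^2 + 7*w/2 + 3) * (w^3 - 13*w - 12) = w^5 + 7*w^4/2 - 10*w^3 - 115*w^2/2 - 81*w - 36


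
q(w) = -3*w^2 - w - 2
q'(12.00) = -73.00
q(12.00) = -446.00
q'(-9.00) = 53.00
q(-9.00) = -236.00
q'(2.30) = -14.80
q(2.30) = -20.17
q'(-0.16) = -0.04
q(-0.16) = -1.92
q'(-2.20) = 12.20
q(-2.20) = -14.32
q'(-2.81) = 15.86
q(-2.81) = -22.88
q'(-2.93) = 16.58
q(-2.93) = -24.82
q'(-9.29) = 54.74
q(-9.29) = -251.62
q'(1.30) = -8.80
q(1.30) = -8.37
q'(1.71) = -11.26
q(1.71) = -12.48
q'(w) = -6*w - 1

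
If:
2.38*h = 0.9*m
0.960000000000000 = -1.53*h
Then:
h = -0.63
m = -1.66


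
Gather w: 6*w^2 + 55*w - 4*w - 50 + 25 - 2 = 6*w^2 + 51*w - 27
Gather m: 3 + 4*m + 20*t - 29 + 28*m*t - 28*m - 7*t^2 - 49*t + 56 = m*(28*t - 24) - 7*t^2 - 29*t + 30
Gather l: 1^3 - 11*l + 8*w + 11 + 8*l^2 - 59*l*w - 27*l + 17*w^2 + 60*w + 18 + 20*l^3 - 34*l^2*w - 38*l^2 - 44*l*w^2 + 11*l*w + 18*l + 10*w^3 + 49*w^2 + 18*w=20*l^3 + l^2*(-34*w - 30) + l*(-44*w^2 - 48*w - 20) + 10*w^3 + 66*w^2 + 86*w + 30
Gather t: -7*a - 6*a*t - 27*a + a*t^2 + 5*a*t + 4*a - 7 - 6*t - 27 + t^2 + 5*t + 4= -30*a + t^2*(a + 1) + t*(-a - 1) - 30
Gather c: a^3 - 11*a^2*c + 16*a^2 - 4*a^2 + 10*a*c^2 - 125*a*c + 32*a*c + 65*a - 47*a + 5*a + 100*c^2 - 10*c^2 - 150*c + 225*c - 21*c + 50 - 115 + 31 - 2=a^3 + 12*a^2 + 23*a + c^2*(10*a + 90) + c*(-11*a^2 - 93*a + 54) - 36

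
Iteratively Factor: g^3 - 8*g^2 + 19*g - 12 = (g - 4)*(g^2 - 4*g + 3) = (g - 4)*(g - 3)*(g - 1)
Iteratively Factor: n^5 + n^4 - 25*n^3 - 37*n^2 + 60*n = (n - 1)*(n^4 + 2*n^3 - 23*n^2 - 60*n) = (n - 1)*(n + 3)*(n^3 - n^2 - 20*n) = n*(n - 1)*(n + 3)*(n^2 - n - 20) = n*(n - 1)*(n + 3)*(n + 4)*(n - 5)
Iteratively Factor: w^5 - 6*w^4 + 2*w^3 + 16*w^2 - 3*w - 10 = (w - 1)*(w^4 - 5*w^3 - 3*w^2 + 13*w + 10) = (w - 1)*(w + 1)*(w^3 - 6*w^2 + 3*w + 10) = (w - 5)*(w - 1)*(w + 1)*(w^2 - w - 2) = (w - 5)*(w - 1)*(w + 1)^2*(w - 2)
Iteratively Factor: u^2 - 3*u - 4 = (u + 1)*(u - 4)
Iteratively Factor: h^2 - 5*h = (h)*(h - 5)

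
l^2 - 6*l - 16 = (l - 8)*(l + 2)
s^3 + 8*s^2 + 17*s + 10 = (s + 1)*(s + 2)*(s + 5)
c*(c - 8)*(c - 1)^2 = c^4 - 10*c^3 + 17*c^2 - 8*c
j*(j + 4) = j^2 + 4*j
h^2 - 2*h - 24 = (h - 6)*(h + 4)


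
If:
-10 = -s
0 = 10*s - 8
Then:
No Solution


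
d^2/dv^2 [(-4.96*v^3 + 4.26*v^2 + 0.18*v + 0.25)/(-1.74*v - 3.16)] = (30.033792*v^3 + 163.632384*v^2 + 297.171456*v - 84.611688)/(5.268024*v^3 + 28.701648*v^2 + 52.124832*v + 31.554496)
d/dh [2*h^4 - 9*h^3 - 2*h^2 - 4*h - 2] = 8*h^3 - 27*h^2 - 4*h - 4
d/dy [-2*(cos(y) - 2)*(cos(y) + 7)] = 2*(2*cos(y) + 5)*sin(y)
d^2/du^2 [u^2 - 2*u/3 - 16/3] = 2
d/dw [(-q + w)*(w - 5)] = -q + 2*w - 5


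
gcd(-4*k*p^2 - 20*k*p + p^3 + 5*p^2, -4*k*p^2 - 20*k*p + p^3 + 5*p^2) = -4*k*p^2 - 20*k*p + p^3 + 5*p^2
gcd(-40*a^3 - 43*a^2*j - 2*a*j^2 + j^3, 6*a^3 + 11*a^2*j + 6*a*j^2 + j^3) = a + j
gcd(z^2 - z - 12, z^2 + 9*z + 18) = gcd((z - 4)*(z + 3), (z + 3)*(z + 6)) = z + 3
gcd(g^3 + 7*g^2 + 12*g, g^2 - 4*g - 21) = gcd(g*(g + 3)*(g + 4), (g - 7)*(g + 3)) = g + 3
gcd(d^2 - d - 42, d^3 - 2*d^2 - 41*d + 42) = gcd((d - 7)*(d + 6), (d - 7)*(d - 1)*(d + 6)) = d^2 - d - 42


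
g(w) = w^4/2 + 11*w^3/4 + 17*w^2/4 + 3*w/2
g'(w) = 2*w^3 + 33*w^2/4 + 17*w/2 + 3/2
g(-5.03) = 70.08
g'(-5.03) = -87.05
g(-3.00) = 0.00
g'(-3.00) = -3.75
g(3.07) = 168.64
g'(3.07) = 163.22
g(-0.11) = -0.12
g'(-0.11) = 0.66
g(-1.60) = 0.49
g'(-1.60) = 0.83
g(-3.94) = 12.36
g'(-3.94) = -26.25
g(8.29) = 4232.75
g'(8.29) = 1778.38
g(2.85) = 135.44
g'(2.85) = 139.03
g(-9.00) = 1606.50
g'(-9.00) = -864.75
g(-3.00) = 0.00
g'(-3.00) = -3.75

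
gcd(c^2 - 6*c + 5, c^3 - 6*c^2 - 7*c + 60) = c - 5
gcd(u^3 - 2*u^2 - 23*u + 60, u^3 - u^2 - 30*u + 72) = u^2 - 7*u + 12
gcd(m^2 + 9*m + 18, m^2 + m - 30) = m + 6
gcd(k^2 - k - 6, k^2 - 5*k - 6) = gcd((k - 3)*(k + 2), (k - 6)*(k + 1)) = 1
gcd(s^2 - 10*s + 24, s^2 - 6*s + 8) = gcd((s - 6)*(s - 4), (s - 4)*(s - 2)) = s - 4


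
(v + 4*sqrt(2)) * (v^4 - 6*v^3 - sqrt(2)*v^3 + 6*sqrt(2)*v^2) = v^5 - 6*v^4 + 3*sqrt(2)*v^4 - 18*sqrt(2)*v^3 - 8*v^3 + 48*v^2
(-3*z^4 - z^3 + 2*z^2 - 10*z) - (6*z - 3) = -3*z^4 - z^3 + 2*z^2 - 16*z + 3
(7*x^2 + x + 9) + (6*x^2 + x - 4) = 13*x^2 + 2*x + 5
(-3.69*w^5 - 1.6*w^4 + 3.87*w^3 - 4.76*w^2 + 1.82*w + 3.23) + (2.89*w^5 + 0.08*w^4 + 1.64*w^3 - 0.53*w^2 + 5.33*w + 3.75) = -0.8*w^5 - 1.52*w^4 + 5.51*w^3 - 5.29*w^2 + 7.15*w + 6.98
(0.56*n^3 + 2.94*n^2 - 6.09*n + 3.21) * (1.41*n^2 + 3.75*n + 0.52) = 0.7896*n^5 + 6.2454*n^4 + 2.7293*n^3 - 16.7826*n^2 + 8.8707*n + 1.6692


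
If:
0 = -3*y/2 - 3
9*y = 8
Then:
No Solution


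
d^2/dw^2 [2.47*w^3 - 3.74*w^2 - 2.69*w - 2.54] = 14.82*w - 7.48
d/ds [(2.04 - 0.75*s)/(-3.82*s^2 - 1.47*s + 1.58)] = (-2.865*s^2 + 15.5856*s + 1.8138)/(14.5924*s^4 + 11.2308*s^3 - 9.9103*s^2 - 4.6452*s + 2.4964)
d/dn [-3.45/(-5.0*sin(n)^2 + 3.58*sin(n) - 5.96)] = (12.351 - 34.5*sin(n))*cos(n)/(5.0*sin(n)^2 - 3.58*sin(n) + 5.96)^2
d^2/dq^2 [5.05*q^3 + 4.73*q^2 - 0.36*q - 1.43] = 30.3*q + 9.46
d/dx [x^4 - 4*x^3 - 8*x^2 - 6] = 4*x*(x^2 - 3*x - 4)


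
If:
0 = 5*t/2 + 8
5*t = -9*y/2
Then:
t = -16/5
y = 32/9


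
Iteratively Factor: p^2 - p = (p)*(p - 1)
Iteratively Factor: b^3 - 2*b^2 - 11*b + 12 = (b + 3)*(b^2 - 5*b + 4) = (b - 1)*(b + 3)*(b - 4)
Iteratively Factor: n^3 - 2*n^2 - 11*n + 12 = (n - 1)*(n^2 - n - 12) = (n - 1)*(n + 3)*(n - 4)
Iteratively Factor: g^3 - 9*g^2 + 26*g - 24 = (g - 3)*(g^2 - 6*g + 8) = (g - 4)*(g - 3)*(g - 2)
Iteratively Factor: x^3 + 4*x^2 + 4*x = (x + 2)*(x^2 + 2*x) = (x + 2)^2*(x)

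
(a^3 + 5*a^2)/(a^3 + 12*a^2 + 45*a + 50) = a^2/(a^2 + 7*a + 10)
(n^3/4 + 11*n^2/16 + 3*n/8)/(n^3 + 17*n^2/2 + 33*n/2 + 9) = n*(4*n^2 + 11*n + 6)/(8*(2*n^3 + 17*n^2 + 33*n + 18))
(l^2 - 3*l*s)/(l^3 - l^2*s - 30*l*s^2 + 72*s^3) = l/(l^2 + 2*l*s - 24*s^2)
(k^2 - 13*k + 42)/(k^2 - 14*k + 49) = (k - 6)/(k - 7)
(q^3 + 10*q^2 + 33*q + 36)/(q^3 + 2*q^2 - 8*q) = (q^2 + 6*q + 9)/(q*(q - 2))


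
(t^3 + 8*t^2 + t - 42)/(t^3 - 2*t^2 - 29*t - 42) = (t^2 + 5*t - 14)/(t^2 - 5*t - 14)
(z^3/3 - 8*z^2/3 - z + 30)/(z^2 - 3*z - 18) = z/3 - 5/3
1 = 1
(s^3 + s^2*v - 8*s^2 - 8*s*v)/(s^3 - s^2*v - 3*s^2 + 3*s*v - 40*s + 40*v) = s*(s + v)/(s^2 - s*v + 5*s - 5*v)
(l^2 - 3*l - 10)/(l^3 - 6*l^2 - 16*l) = (l - 5)/(l*(l - 8))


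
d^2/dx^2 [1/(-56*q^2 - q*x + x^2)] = 2*(-56*q^2 - q*x + x^2 - (q - 2*x)^2)/(56*q^2 + q*x - x^2)^3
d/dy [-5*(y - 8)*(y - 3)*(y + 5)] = -15*y^2 + 60*y + 155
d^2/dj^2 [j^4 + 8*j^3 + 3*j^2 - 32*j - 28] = 12*j^2 + 48*j + 6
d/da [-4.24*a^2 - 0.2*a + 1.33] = -8.48*a - 0.2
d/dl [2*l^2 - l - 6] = 4*l - 1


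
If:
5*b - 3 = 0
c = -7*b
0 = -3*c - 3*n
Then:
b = 3/5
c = -21/5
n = 21/5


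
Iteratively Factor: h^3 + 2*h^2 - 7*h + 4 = (h - 1)*(h^2 + 3*h - 4) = (h - 1)*(h + 4)*(h - 1)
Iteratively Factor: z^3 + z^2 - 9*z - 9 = (z + 1)*(z^2 - 9) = (z - 3)*(z + 1)*(z + 3)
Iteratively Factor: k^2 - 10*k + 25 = (k - 5)*(k - 5)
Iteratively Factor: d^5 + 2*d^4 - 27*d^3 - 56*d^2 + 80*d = (d + 4)*(d^4 - 2*d^3 - 19*d^2 + 20*d) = (d + 4)^2*(d^3 - 6*d^2 + 5*d) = (d - 1)*(d + 4)^2*(d^2 - 5*d) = (d - 5)*(d - 1)*(d + 4)^2*(d)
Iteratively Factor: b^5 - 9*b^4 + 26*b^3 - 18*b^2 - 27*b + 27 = (b + 1)*(b^4 - 10*b^3 + 36*b^2 - 54*b + 27) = (b - 3)*(b + 1)*(b^3 - 7*b^2 + 15*b - 9) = (b - 3)^2*(b + 1)*(b^2 - 4*b + 3) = (b - 3)^2*(b - 1)*(b + 1)*(b - 3)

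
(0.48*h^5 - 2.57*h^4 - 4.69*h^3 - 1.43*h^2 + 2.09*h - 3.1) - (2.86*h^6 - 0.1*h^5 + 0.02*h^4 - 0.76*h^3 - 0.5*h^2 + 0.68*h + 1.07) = -2.86*h^6 + 0.58*h^5 - 2.59*h^4 - 3.93*h^3 - 0.93*h^2 + 1.41*h - 4.17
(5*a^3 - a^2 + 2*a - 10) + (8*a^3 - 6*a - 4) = 13*a^3 - a^2 - 4*a - 14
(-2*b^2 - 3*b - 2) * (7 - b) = 2*b^3 - 11*b^2 - 19*b - 14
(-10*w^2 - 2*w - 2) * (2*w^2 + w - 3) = -20*w^4 - 14*w^3 + 24*w^2 + 4*w + 6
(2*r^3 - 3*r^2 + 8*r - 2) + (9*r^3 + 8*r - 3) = 11*r^3 - 3*r^2 + 16*r - 5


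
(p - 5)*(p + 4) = p^2 - p - 20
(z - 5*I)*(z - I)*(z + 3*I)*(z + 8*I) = z^4 + 5*I*z^3 + 37*z^2 + 89*I*z + 120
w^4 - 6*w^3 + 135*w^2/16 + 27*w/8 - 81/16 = (w - 3)^2*(w - 3/4)*(w + 3/4)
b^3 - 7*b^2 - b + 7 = (b - 7)*(b - 1)*(b + 1)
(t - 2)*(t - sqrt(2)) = t^2 - 2*t - sqrt(2)*t + 2*sqrt(2)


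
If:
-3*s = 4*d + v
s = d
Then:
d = -v/7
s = -v/7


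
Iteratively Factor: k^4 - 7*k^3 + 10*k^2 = (k - 2)*(k^3 - 5*k^2) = k*(k - 2)*(k^2 - 5*k) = k*(k - 5)*(k - 2)*(k)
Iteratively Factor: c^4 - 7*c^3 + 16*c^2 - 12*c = (c)*(c^3 - 7*c^2 + 16*c - 12) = c*(c - 2)*(c^2 - 5*c + 6) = c*(c - 2)^2*(c - 3)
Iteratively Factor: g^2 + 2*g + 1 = (g + 1)*(g + 1)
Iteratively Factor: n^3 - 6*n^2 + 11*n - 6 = (n - 2)*(n^2 - 4*n + 3) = (n - 2)*(n - 1)*(n - 3)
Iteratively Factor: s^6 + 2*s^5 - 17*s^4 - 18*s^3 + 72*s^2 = (s + 4)*(s^5 - 2*s^4 - 9*s^3 + 18*s^2) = (s + 3)*(s + 4)*(s^4 - 5*s^3 + 6*s^2) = s*(s + 3)*(s + 4)*(s^3 - 5*s^2 + 6*s) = s^2*(s + 3)*(s + 4)*(s^2 - 5*s + 6) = s^2*(s - 2)*(s + 3)*(s + 4)*(s - 3)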